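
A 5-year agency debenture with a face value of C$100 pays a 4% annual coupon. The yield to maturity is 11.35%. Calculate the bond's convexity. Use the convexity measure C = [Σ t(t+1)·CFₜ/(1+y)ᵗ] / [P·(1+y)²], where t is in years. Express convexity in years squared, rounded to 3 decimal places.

21.368

With y = 0.1135:
  t   CF        PV=CF/(1+0.1135)^t    t·PV        t(t+1)·PV
  1         4.00         3.5923         3.5923           7.1846
  2         4.00         3.2261         6.4522          19.3567
  3         4.00         2.8973         8.6918          34.7673
  4         4.00         2.6020        10.4078          52.0390
  5       104.00        60.7550       303.7751       1,822.6509
  Σ                     73.0726       332.9193       1,935.9984
P = 73.0726.
Convexity = Σ t(t+1)·PV / [P·(1+y)²] = 1,935.9984 / (73.0726 × 1.239882) = 21.36829.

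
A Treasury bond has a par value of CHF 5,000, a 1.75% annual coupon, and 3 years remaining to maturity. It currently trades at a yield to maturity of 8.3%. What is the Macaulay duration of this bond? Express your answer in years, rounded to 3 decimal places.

2.943 years

Periodic yield y = 0.083. Discount each cash flow and weight by its year:
  t   CF        PV=CF/(1+0.083)^t    t·PV
  1        87.50        80.7941        80.7941
  2        87.50        74.6021       149.2042
  3     5,087.50     4,005.1525    12,015.4574
  Σ                  4,160.5487    12,245.4557
Price P = Σ PV = 4,160.5487.
Macaulay duration = Σ(t·PV) / P = 12,245.4557 / 4,160.5487 = 2.94323 years.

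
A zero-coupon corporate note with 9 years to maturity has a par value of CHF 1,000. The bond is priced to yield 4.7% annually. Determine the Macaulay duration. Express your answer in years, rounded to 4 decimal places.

A zero-coupon bond has a single cash flow at maturity, so its Macaulay duration equals its maturity: 9 years.

9.0000 years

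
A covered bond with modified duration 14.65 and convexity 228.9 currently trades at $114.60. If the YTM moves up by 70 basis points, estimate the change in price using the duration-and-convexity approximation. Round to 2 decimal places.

-$11.11

Duration effect: -D_mod·Δy = -14.65 × (+0.007) = -0.102550
Convexity effect: ½·C·(Δy)² = 0.5 × 228.9 × (0.007)² = +0.00560805
ΔP/P ≈ -0.102550 + 0.00560805 = -0.09694195
ΔP ≈ 114.60 × (-0.09694195) = -11.10954747.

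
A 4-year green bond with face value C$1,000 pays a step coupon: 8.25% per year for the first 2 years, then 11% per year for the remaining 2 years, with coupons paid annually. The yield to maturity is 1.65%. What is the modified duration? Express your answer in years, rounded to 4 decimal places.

Periodic yield y = 0.0165. First find Macaulay duration:
  t   CF        PV=CF/(1+0.0165)^t    t·PV
  1        82.50        81.1608        81.1608
  2        82.50        79.8434       159.6869
  3       110.00       104.7299       314.1896
  4     1,110.00     1,039.6651     4,158.6602
  Σ                  1,305.3992     4,713.6975
P = 1,305.3992; Macaulay duration = 4,713.6975 / 1,305.3992 = 3.61092 years.
Modified duration = D_Mac / (1 + y) = 3.61092 / 1.0165 = 3.55231 years.

3.5523 years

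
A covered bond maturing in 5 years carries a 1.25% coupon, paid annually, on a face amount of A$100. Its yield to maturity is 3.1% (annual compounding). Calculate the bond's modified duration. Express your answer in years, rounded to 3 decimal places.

4.725 years

Periodic yield y = 0.031. First find Macaulay duration:
  t   CF        PV=CF/(1+0.031)^t    t·PV
  1         1.25         1.2124         1.2124
  2         1.25         1.1760         2.3519
  3         1.25         1.1406         3.4218
  4         1.25         1.1063         4.4252
  5       101.25        86.9164       434.5820
  Σ                     91.5517       445.9933
P = 91.5517; Macaulay duration = 445.9933 / 91.5517 = 4.87149 years.
Modified duration = D_Mac / (1 + y) = 4.87149 / 1.031 = 4.72502 years.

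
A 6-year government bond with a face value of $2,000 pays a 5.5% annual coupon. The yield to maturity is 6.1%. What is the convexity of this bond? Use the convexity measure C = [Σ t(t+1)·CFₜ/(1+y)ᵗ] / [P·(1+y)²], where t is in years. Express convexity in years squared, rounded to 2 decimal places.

31.21

With y = 0.061:
  t   CF        PV=CF/(1+0.061)^t    t·PV        t(t+1)·PV
  1       110.00       103.6758       103.6758         207.3516
  2       110.00        97.7152       195.4303         586.2909
  3       110.00        92.0972       276.2917       1,105.1667
  4       110.00        86.8023       347.2091       1,736.0457
  5       110.00        81.8118       409.0588       2,454.3530
  6     2,110.00     1,479.0748     8,874.4491      62,121.1436
  Σ                  1,941.1771    10,206.1148      68,210.3514
P = 1,941.1771.
Convexity = Σ t(t+1)·PV / [P·(1+y)²] = 68,210.3514 / (1,941.1771 × 1.125721) = 31.21436.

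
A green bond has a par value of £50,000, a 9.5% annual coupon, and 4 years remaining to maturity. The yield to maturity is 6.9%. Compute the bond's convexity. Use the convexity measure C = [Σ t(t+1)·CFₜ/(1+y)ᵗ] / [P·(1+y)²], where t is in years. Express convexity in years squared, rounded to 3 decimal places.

14.779

With y = 0.069:
  t   CF        PV=CF/(1+0.069)^t    t·PV        t(t+1)·PV
  1     4,750.00     4,443.4051     4,443.4051       8,886.8101
  2     4,750.00     4,156.5997     8,313.1993      24,939.5980
  3     4,750.00     3,888.3065    11,664.9196      46,659.6783
  4    54,750.00    41,925.0223   167,700.0894     838,500.4468
  Σ                 54,413.3336   192,121.6133     918,986.5332
P = 54,413.3336.
Convexity = Σ t(t+1)·PV / [P·(1+y)²] = 918,986.5332 / (54,413.3336 × 1.142761) = 14.77911.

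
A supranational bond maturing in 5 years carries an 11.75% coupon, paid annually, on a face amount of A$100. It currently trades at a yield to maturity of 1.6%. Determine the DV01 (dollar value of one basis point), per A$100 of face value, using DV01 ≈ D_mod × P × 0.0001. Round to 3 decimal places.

Periodic yield y = 0.016.
  t   CF        PV=CF/(1+0.016)^t    t·PV
  1        11.75        11.5650        11.5650
  2        11.75        11.3828        22.7657
  3        11.75        11.2036        33.6107
  4        11.75        11.0271        44.1086
  5       111.75       103.2236       516.1180
  Σ                    148.4021       628.1679
P = 148.4021; D_Mac = 4.23288 yrs; D_mod = 4.16622 yrs.
DV01 ≈ 4.16622 × 148.4021 × 0.0001 = 0.061828.

A$0.062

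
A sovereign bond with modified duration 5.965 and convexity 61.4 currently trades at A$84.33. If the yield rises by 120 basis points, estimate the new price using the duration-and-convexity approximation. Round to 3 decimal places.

A$78.666

Duration effect: -D_mod·Δy = -5.965 × (+0.012) = -0.071580
Convexity effect: ½·C·(Δy)² = 0.5 × 61.4 × (0.012)² = +0.0044208
ΔP/P ≈ -0.071580 + 0.0044208 = -0.0671592
New price ≈ 84.33 × (1 - 0.0671592) = 78.666464664.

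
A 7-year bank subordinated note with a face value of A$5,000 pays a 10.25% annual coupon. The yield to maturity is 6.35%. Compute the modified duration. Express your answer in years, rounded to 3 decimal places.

5.163 years

Periodic yield y = 0.0635. First find Macaulay duration:
  t   CF        PV=CF/(1+0.0635)^t    t·PV
  1       512.50       481.8994       481.8994
  2       512.50       453.1259       906.2518
  3       512.50       426.0704     1,278.2113
  4       512.50       400.6304     1,602.5216
  5       512.50       376.7093     1,883.5467
  6       512.50       354.2166     2,125.2996
  7     5,512.50     3,582.4995    25,077.4968
  Σ                  6,075.1516    33,355.2271
P = 6,075.1516; Macaulay duration = 33,355.2271 / 6,075.1516 = 5.49044 years.
Modified duration = D_Mac / (1 + y) = 5.49044 / 1.0635 = 5.16261 years.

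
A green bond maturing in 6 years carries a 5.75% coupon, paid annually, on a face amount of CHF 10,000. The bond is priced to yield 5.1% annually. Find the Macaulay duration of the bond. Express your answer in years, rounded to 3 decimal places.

Periodic yield y = 0.051. Discount each cash flow and weight by its year:
  t   CF        PV=CF/(1+0.051)^t    t·PV
  1       575.00       547.0980       547.0980
  2       575.00       520.5500     1,041.0999
  3       575.00       495.2902     1,485.8705
  4       575.00       471.2561     1,885.0244
  5       575.00       448.3883     2,241.9415
  6    10,575.00     7,846.2850    47,077.7101
  Σ                 10,328.8675    54,278.7443
Price P = Σ PV = 10,328.8675.
Macaulay duration = Σ(t·PV) / P = 54,278.7443 / 10,328.8675 = 5.25505 years.

5.255 years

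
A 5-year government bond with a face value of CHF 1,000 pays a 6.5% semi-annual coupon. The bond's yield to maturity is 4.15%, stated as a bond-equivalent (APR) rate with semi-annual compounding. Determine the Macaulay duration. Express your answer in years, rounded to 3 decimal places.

Periodic yield y = 0.02075. Discount each cash flow and weight by its period:
  t   CF        PV=CF/(1+0.02075)^t    t·PV
  1        32.50        31.8393        31.8393
  2        32.50        31.1921        62.3842
  3        32.50        30.5580        91.6741
  4        32.50        29.9368       119.7473
  5        32.50        29.3283       146.6413
  6        32.50        28.7321       172.3925
  7        32.50        28.1480       197.0360
  8        32.50        27.5758       220.6065
  9        32.50        27.0152       243.1372
  10    1,032.50       840.8067     8,408.0672
  Σ                  1,105.1324     9,693.5256
Price P = Σ PV = 1,105.1324.
Macaulay duration = Σ(t·PV) / P = 9,693.5256 / 1,105.1324 = 8.77137 half-year periods.
In years: 8.77137 / 2 = 4.38569 years.

4.386 years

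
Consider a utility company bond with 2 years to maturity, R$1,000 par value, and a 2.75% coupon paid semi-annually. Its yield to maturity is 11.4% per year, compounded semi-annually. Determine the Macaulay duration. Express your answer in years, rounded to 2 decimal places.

1.96 years

Periodic yield y = 0.057. Discount each cash flow and weight by its period:
  t   CF        PV=CF/(1+0.057)^t    t·PV
  1        13.75        13.0085        13.0085
  2        13.75        12.3070        24.6140
  3        13.75        11.6433        34.9300
  4     1,013.75       812.1400     3,248.5601
  Σ                    849.0989     3,321.1127
Price P = Σ PV = 849.0989.
Macaulay duration = Σ(t·PV) / P = 3,321.1127 / 849.0989 = 3.91134 half-year periods.
In years: 3.91134 / 2 = 1.95567 years.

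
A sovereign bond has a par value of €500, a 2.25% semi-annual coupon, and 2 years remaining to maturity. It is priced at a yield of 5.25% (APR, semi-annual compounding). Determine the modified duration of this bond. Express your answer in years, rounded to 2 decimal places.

Periodic yield y = 0.02625. First find Macaulay duration:
  t   CF        PV=CF/(1+0.02625)^t    t·PV
  1        5.625         5.4811         5.4811
  2        5.625         5.3409        10.6818
  3        5.625         5.2043        15.6129
  4      505.625       455.8436     1,823.3744
  Σ                    471.8699     1,855.1503
P = 471.8699; Macaulay duration = 1,855.1503 / 471.8699 = 3.93149 half-year periods = 1.96574 years.
Modified duration = D_Mac / (1 + y) = 1.96574 / 1.02625 = 1.91546 years.

1.92 years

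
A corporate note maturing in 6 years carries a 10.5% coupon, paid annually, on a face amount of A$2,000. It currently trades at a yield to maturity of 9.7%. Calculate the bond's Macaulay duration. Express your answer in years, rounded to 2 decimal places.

Periodic yield y = 0.097. Discount each cash flow and weight by its year:
  t   CF        PV=CF/(1+0.097)^t    t·PV
  1       210.00       191.4312       191.4312
  2       210.00       174.5043       349.0085
  3       210.00       159.0741       477.2222
  4       210.00       145.0083       580.0331
  5       210.00       132.1862       660.9311
  6     2,210.00     1,268.0971     7,608.5826
  Σ                  2,070.3011     9,867.2087
Price P = Σ PV = 2,070.3011.
Macaulay duration = Σ(t·PV) / P = 9,867.2087 / 2,070.3011 = 4.76607 years.

4.77 years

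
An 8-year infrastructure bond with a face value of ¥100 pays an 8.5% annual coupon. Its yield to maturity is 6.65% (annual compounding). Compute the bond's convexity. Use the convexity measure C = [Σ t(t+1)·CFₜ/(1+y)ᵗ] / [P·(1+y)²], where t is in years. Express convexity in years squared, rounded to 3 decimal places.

With y = 0.0665:
  t   CF        PV=CF/(1+0.0665)^t    t·PV        t(t+1)·PV
  1         8.50         7.9700         7.9700          15.9400
  2         8.50         7.4730        14.9461          44.8382
  3         8.50         7.0071        21.0212          84.0848
  4         8.50         6.5702        26.2806         131.4031
  5         8.50         6.1605        30.8024         184.8144
  6         8.50         5.7764        34.6581         242.6068
  7         8.50         5.4162        37.9132         303.3060
  8       108.50        64.8250       518.6004       4,667.4036
  Σ                    111.1983       692.1921       5,674.3969
P = 111.1983.
Convexity = Σ t(t+1)·PV / [P·(1+y)²] = 5,674.3969 / (111.1983 × 1.137422) = 44.86418.

44.864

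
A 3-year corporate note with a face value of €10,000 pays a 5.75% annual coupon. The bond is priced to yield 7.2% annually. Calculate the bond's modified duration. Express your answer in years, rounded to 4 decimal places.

Periodic yield y = 0.072. First find Macaulay duration:
  t   CF        PV=CF/(1+0.072)^t    t·PV
  1       575.00       536.3806       536.3806
  2       575.00       500.3550     1,000.7101
  3    10,575.00     8,584.1247    25,752.3742
  Σ                  9,620.8604    27,289.4649
P = 9,620.8604; Macaulay duration = 27,289.4649 / 9,620.8604 = 2.83649 years.
Modified duration = D_Mac / (1 + y) = 2.83649 / 1.072 = 2.64598 years.

2.6460 years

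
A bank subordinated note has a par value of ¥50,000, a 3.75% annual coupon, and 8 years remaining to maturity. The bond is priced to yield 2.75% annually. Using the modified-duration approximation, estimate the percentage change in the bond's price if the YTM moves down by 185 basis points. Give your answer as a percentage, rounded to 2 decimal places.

Periodic yield y = 0.0275. Modified duration first:
  t   CF        PV=CF/(1+0.0275)^t    t·PV
  1     1,875.00     1,824.8175     1,824.8175
  2     1,875.00     1,775.9781     3,551.9562
  3     1,875.00     1,728.4459     5,185.3376
  4     1,875.00     1,682.1858     6,728.7430
  5     1,875.00     1,637.1637     8,185.8187
  6     1,875.00     1,593.3467     9,560.0803
  7     1,875.00     1,550.7024    10,854.9168
  8    51,875.00    41,754.5171   334,036.1368
  Σ                 53,547.1572   379,927.8069
P = 53,547.1572; D_Mac = 7.09520 yrs; D_mod = 7.09520/(1+0.0275) = 6.90530 yrs.
ΔP/P ≈ -D_mod · Δy = -6.90530 × (-0.0185) = +0.127748 = +12.7748%.

+12.77%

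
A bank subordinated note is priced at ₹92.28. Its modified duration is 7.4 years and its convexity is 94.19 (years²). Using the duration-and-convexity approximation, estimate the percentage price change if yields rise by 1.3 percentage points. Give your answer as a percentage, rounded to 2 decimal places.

-8.82%

Duration effect: -D_mod·Δy = -7.4 × (+0.013) = -0.096200
Convexity effect: ½·C·(Δy)² = 0.5 × 94.19 × (0.013)² = +0.007959055
ΔP/P ≈ -0.096200 + 0.007959055 = -0.088240945
= -8.8240945%.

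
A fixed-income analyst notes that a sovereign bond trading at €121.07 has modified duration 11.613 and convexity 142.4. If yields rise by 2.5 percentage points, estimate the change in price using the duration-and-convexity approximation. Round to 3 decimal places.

-€29.762

Duration effect: -D_mod·Δy = -11.613 × (+0.025) = -0.290325
Convexity effect: ½·C·(Δy)² = 0.5 × 142.4 × (0.025)² = +0.0445000
ΔP/P ≈ -0.290325 + 0.0445000 = -0.245825
ΔP ≈ 121.07 × (-0.245825) = -29.76203275.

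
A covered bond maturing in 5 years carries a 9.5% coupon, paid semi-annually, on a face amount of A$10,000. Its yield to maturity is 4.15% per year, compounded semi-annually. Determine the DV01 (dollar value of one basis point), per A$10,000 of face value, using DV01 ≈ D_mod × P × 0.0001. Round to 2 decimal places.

Periodic yield y = 0.02075.
  t   CF        PV=CF/(1+0.02075)^t    t·PV
  1       475.00       465.3441       465.3441
  2       475.00       455.8845       911.7690
  3       475.00       446.6172     1,339.8516
  4       475.00       437.5383     1,750.1531
  5       475.00       428.6439     2,143.2196
  6       475.00       419.9304     2,519.5822
  7       475.00       411.3939     2,879.7576
  8       475.00       403.0310     3,224.2484
  9       475.00       394.8382     3,553.5434
  10   10,475.00     8,530.2183    85,302.1830
  Σ                 12,393.4398   104,089.6520
P = 12,393.4398; D_Mac = 8.39877 half-year periods = 4.19939 yrs; D_mod = 4.11402 yrs.
DV01 ≈ 4.11402 × 12,393.4398 × 0.0001 = 5.098685.

A$5.10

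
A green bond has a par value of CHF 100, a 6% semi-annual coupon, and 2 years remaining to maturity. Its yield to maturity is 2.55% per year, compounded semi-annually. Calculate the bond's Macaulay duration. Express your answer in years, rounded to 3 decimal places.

Periodic yield y = 0.01275. Discount each cash flow and weight by its period:
  t   CF        PV=CF/(1+0.01275)^t    t·PV
  1         3.00         2.9622         2.9622
  2         3.00         2.9249         5.8499
  3         3.00         2.8881         8.6643
  4       103.00        97.9103       391.6411
  Σ                    106.6855       409.1175
Price P = Σ PV = 106.6855.
Macaulay duration = Σ(t·PV) / P = 409.1175 / 106.6855 = 3.83480 half-year periods.
In years: 3.83480 / 2 = 1.91740 years.

1.917 years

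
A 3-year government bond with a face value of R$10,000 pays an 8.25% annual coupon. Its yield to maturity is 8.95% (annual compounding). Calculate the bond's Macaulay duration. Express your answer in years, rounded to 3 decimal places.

2.775 years

Periodic yield y = 0.0895. Discount each cash flow and weight by its year:
  t   CF        PV=CF/(1+0.0895)^t    t·PV
  1       825.00       757.2281       757.2281
  2       825.00       695.0235     1,390.0470
  3    10,825.00     8,370.3998    25,111.1994
  Σ                  9,822.6514    27,258.4744
Price P = Σ PV = 9,822.6514.
Macaulay duration = Σ(t·PV) / P = 27,258.4744 / 9,822.6514 = 2.77506 years.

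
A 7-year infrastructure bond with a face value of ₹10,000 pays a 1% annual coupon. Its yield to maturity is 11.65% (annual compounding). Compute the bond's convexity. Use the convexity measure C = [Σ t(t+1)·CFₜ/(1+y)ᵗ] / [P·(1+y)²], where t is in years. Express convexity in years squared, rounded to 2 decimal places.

With y = 0.1165:
  t   CF        PV=CF/(1+0.1165)^t    t·PV        t(t+1)·PV
  1       100.00        89.5656        89.5656         179.1312
  2       100.00        80.2200       160.4400         481.3199
  3       100.00        71.8495       215.5485         862.1941
  4       100.00        64.3525       257.4098       1,287.0490
  5       100.00        57.6377       288.1883       1,729.1299
  6       100.00        51.6235       309.7411       2,168.1879
  7    10,100.00     4,669.9290    32,689.5033     261,516.0265
  Σ                  5,085.1778    34,010.3967     268,223.0386
P = 5,085.1778.
Convexity = Σ t(t+1)·PV / [P·(1+y)²] = 268,223.0386 / (5,085.1778 × 1.246572) = 42.31287.

42.31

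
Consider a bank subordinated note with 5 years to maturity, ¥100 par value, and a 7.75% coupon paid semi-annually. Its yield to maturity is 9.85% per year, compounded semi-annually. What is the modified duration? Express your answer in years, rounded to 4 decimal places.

4.0027 years

Periodic yield y = 0.04925. First find Macaulay duration:
  t   CF        PV=CF/(1+0.04925)^t    t·PV
  1        3.875         3.6931         3.6931
  2        3.875         3.5198         7.0395
  3        3.875         3.3546        10.0637
  4        3.875         3.1971        12.7884
  5        3.875         3.0470        15.2352
  6        3.875         2.9040        17.4240
  7        3.875         2.7677        19.3739
  8        3.875         2.6378        21.1023
  9        3.875         2.5140        22.6258
  10     103.875        64.2275       642.2754
  Σ                     91.8626       771.6212
P = 91.8626; Macaulay duration = 771.6212 / 91.8626 = 8.39974 half-year periods = 4.19987 years.
Modified duration = D_Mac / (1 + y) = 4.19987 / 1.04925 = 4.00273 years.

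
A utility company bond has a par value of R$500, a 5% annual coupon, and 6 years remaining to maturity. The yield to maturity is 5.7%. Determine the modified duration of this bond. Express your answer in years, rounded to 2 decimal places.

Periodic yield y = 0.057. First find Macaulay duration:
  t   CF        PV=CF/(1+0.057)^t    t·PV
  1        25.00        23.6518        23.6518
  2        25.00        22.3764        44.7528
  3        25.00        21.1697        63.5092
  4        25.00        20.0281        80.1125
  5        25.00        18.9481        94.7404
  6       525.00       376.4518     2,258.7108
  Σ                    482.6259     2,565.4774
P = 482.6259; Macaulay duration = 2,565.4774 / 482.6259 = 5.31566 years.
Modified duration = D_Mac / (1 + y) = 5.31566 / 1.057 = 5.02901 years.

5.03 years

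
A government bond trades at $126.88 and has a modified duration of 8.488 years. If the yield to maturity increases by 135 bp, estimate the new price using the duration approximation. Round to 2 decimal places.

$112.34

Duration approximation: ΔP/P ≈ -D_mod · Δy = -8.488 × (+0.0135) = -0.114588.
New price ≈ 126.88 × (1 - 0.114588) = 112.34107456.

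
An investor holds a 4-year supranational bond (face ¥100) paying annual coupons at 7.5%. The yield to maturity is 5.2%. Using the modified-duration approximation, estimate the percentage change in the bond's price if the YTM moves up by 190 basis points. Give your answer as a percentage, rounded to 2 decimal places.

-6.53%

Periodic yield y = 0.052. Modified duration first:
  t   CF        PV=CF/(1+0.052)^t    t·PV
  1         7.50         7.1293         7.1293
  2         7.50         6.7769        13.5538
  3         7.50         6.4419        19.3257
  4       107.50        87.7699       351.0795
  Σ                    108.1179       391.0883
P = 108.1179; D_Mac = 3.61724 yrs; D_mod = 3.61724/(1+0.052) = 3.43844 yrs.
ΔP/P ≈ -D_mod · Δy = -3.43844 × (+0.019) = -0.065330 = -6.5330%.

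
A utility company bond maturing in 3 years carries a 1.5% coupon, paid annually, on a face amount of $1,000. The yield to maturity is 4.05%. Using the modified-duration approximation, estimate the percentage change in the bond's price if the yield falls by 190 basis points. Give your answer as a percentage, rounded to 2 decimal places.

Periodic yield y = 0.0405. Modified duration first:
  t   CF        PV=CF/(1+0.0405)^t    t·PV
  1        15.00        14.4161        14.4161
  2        15.00        13.8550        27.7100
  3     1,015.00       901.0311     2,703.0933
  Σ                    929.3023     2,745.2195
P = 929.3023; D_Mac = 2.95407 yrs; D_mod = 2.95407/(1+0.0405) = 2.83908 yrs.
ΔP/P ≈ -D_mod · Δy = -2.83908 × (-0.019) = +0.053943 = +5.3943%.

+5.39%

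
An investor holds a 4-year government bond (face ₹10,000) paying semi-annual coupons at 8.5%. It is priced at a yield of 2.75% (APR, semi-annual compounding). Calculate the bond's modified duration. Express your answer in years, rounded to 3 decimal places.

Periodic yield y = 0.01375. First find Macaulay duration:
  t   CF        PV=CF/(1+0.01375)^t    t·PV
  1       425.00       419.2355       419.2355
  2       425.00       413.5492       827.0984
  3       425.00       407.9400     1,223.8201
  4       425.00       402.4069     1,609.6278
  5       425.00       396.9489     1,984.7445
  6       425.00       391.5649     2,349.3892
  7       425.00       386.2539     2,703.7772
  8    10,425.00     9,346.0721    74,768.5766
  Σ                 12,163.9714    85,886.2693
P = 12,163.9714; Macaulay duration = 85,886.2693 / 12,163.9714 = 7.06071 half-year periods = 3.53035 years.
Modified duration = D_Mac / (1 + y) = 3.53035 / 1.01375 = 3.48247 years.

3.482 years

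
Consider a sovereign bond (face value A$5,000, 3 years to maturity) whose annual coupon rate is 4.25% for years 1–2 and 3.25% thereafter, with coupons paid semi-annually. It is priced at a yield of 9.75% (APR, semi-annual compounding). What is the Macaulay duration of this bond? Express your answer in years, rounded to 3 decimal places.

2.835 years

Periodic yield y = 0.04875. Discount each cash flow and weight by its period:
  t   CF        PV=CF/(1+0.04875)^t    t·PV
  1       106.25       101.3111       101.3111
  2       106.25        96.6017       193.2035
  3       106.25        92.1113       276.3340
  4       106.25        87.8296       351.3185
  5        81.25        64.0418       320.2090
  6     5,081.25     3,818.9038    22,913.4229
  Σ                  4,260.7994    24,155.7989
Price P = Σ PV = 4,260.7994.
Macaulay duration = Σ(t·PV) / P = 24,155.7989 / 4,260.7994 = 5.66931 half-year periods.
In years: 5.66931 / 2 = 2.83466 years.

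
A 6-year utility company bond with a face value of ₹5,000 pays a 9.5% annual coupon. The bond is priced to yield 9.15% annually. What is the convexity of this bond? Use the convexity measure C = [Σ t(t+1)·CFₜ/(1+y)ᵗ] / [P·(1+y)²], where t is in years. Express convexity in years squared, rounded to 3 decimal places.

With y = 0.0915:
  t   CF        PV=CF/(1+0.0915)^t    t·PV        t(t+1)·PV
  1       475.00       435.1809       435.1809         870.3619
  2       475.00       398.6999       797.3998       2,392.1994
  3       475.00       365.2771     1,095.8312       4,383.3246
  4       475.00       334.6560     1,338.6241       6,693.1205
  5       475.00       306.6019     1,533.0097       9,198.0584
  6     5,475.00     3,237.7379    19,426.4271     135,984.9900
  Σ                  5,078.1537    24,626.4729     159,522.0549
P = 5,078.1537.
Convexity = Σ t(t+1)·PV / [P·(1+y)²] = 159,522.0549 / (5,078.1537 × 1.191372) = 26.36741.

26.367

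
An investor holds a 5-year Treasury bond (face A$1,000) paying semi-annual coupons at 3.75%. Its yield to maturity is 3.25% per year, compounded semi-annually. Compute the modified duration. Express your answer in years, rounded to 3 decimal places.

Periodic yield y = 0.01625. First find Macaulay duration:
  t   CF        PV=CF/(1+0.01625)^t    t·PV
  1        18.75        18.4502        18.4502
  2        18.75        18.1552        36.3103
  3        18.75        17.8649        53.5946
  4        18.75        17.5792        70.3168
  5        18.75        17.2981        86.4905
  6        18.75        17.0215       102.1290
  7        18.75        16.7493       117.2453
  8        18.75        16.4815       131.8520
  9        18.75        16.2180       145.9616
  10    1,018.75       867.0857     8,670.8572
  Σ                  1,022.9035     9,433.2076
P = 1,022.9035; Macaulay duration = 9,433.2076 / 1,022.9035 = 9.22199 half-year periods = 4.61100 years.
Modified duration = D_Mac / (1 + y) = 4.61100 / 1.01625 = 4.53727 years.

4.537 years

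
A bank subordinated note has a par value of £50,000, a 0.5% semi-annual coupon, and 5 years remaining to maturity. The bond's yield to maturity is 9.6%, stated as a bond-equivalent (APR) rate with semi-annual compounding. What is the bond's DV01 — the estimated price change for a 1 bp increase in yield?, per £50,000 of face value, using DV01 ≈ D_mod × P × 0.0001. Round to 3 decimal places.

£15.165

Periodic yield y = 0.048.
  t   CF        PV=CF/(1+0.048)^t    t·PV
  1       125.00       119.2748       119.2748
  2       125.00       113.8118       227.6237
  3       125.00       108.5991       325.7973
  4       125.00       103.6251       414.5003
  5       125.00        98.8789       494.3945
  6       125.00        94.3501       566.1005
  7       125.00        90.0287       630.2010
  8       125.00        85.9053       687.2421
  9       125.00        81.9707       737.7360
  10   50,125.00    31,364.7304   313,647.3042
  Σ                 32,261.1749   317,850.1744
P = 32,261.1749; D_Mac = 9.85241 half-year periods = 4.92620 yrs; D_mod = 4.70058 yrs.
DV01 ≈ 4.70058 × 32,261.1749 × 0.0001 = 15.164608.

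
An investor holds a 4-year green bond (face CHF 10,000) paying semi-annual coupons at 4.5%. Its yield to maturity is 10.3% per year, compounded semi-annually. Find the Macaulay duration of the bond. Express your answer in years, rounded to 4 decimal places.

3.6658 years

Periodic yield y = 0.0515. Discount each cash flow and weight by its period:
  t   CF        PV=CF/(1+0.0515)^t    t·PV
  1       225.00       213.9800       213.9800
  2       225.00       203.4998       406.9996
  3       225.00       193.5328       580.5985
  4       225.00       184.0541       736.2163
  5       225.00       175.0395       875.1976
  6       225.00       166.4665       998.7990
  7       225.00       158.3134     1,108.1936
  8    10,225.00     6,842.0950    54,736.7601
  Σ                  8,136.9811    59,656.7447
Price P = Σ PV = 8,136.9811.
Macaulay duration = Σ(t·PV) / P = 59,656.7447 / 8,136.9811 = 7.33156 half-year periods.
In years: 7.33156 / 2 = 3.66578 years.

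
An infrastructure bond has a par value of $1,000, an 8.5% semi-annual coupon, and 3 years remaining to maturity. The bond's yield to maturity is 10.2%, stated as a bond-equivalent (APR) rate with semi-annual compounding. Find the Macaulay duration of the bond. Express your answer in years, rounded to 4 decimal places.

Periodic yield y = 0.051. Discount each cash flow and weight by its period:
  t   CF        PV=CF/(1+0.051)^t    t·PV
  1        42.50        40.4377        40.4377
  2        42.50        38.4754        76.9509
  3        42.50        36.6084       109.8252
  4        42.50        34.8320       139.3279
  5        42.50        33.1417       165.7087
  6     1,042.50       773.4990     4,640.9941
  Σ                    956.9942     5,173.2445
Price P = Σ PV = 956.9942.
Macaulay duration = Σ(t·PV) / P = 5,173.2445 / 956.9942 = 5.40572 half-year periods.
In years: 5.40572 / 2 = 2.70286 years.

2.7029 years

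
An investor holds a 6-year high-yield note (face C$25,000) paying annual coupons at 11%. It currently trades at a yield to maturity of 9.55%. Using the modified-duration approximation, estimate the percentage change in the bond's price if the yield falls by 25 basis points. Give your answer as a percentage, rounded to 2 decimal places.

Periodic yield y = 0.0955. Modified duration first:
  t   CF        PV=CF/(1+0.0955)^t    t·PV
  1     2,750.00     2,510.2693     2,510.2693
  2     2,750.00     2,291.4370     4,582.8741
  3     2,750.00     2,091.6815     6,275.0444
  4     2,750.00     1,909.3395     7,637.3582
  5     2,750.00     1,742.8932     8,714.4662
  6    27,750.00    16,054.2010    96,325.2060
  Σ                 26,599.8216   126,045.2181
P = 26,599.8216; D_Mac = 4.73857 yrs; D_mod = 4.73857/(1+0.0955) = 4.32549 yrs.
ΔP/P ≈ -D_mod · Δy = -4.32549 × (-0.0025) = +0.010814 = +1.0814%.

+1.08%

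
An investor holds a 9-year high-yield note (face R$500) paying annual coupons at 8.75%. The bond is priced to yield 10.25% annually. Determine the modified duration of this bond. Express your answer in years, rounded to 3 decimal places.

Periodic yield y = 0.1025. First find Macaulay duration:
  t   CF        PV=CF/(1+0.1025)^t    t·PV
  1        43.75        39.6825        39.6825
  2        43.75        35.9932        71.9865
  3        43.75        32.6469        97.9408
  4        43.75        29.6117       118.4469
  5        43.75        26.8587       134.2935
  6        43.75        24.3616       146.1698
  7        43.75        22.0967       154.6771
  8        43.75        20.0424       160.3390
  9       543.75       225.9394     2,033.4542
  Σ                    457.2332     2,956.9903
P = 457.2332; Macaulay duration = 2,956.9903 / 457.2332 = 6.46714 years.
Modified duration = D_Mac / (1 + y) = 6.46714 / 1.1025 = 5.86588 years.

5.866 years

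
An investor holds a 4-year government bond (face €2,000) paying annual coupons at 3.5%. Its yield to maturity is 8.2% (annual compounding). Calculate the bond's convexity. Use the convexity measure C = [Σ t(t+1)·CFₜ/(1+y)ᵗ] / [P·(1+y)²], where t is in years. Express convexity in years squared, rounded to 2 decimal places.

With y = 0.082:
  t   CF        PV=CF/(1+0.082)^t    t·PV        t(t+1)·PV
  1        70.00        64.6950        64.6950         129.3900
  2        70.00        59.7921       119.5841         358.7524
  3        70.00        55.2607       165.7821         663.1282
  4     2,070.00     1,510.2933     6,041.1733      30,205.8665
  Σ                  1,690.0411     6,391.2345      31,357.1370
P = 1,690.0411.
Convexity = Σ t(t+1)·PV / [P·(1+y)²] = 31,357.1370 / (1,690.0411 × 1.170724) = 15.84837.

15.85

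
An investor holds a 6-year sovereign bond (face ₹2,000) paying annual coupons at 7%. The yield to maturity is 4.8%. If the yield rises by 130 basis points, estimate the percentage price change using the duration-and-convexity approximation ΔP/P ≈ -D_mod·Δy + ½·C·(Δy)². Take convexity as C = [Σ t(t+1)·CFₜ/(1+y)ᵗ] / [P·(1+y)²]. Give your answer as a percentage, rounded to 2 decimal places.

-6.13%

With y = 0.048:
  t   CF        PV=CF/(1+0.048)^t    t·PV        t(t+1)·PV
  1       140.00       133.5878       133.5878         267.1756
  2       140.00       127.4693       254.9385         764.8156
  3       140.00       121.6310       364.8929       1,459.5717
  4       140.00       116.0601       464.2404       2,321.2018
  5       140.00       110.7444       553.7218       3,322.3308
  6     2,140.00     1,615.2735     9,691.6412      67,841.4885
  Σ                  2,224.7660    11,463.0226      75,976.5839
P = 2,224.7660; D_Mac = 5.15246 yrs; D_mod = 4.91647 yrs; C = 31.09373.
Duration effect: -4.91647 × (+0.013) = -0.063914
Convexity effect: 0.5 × 31.09373 × (0.013)² = +0.0026274
ΔP/P ≈ -0.063914 + 0.0026274 = -0.061287 = -6.1287%.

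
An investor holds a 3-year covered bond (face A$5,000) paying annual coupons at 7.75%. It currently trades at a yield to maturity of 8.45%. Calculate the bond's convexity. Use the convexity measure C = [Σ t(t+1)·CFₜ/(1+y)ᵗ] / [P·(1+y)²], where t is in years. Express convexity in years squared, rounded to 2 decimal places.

9.24

With y = 0.0845:
  t   CF        PV=CF/(1+0.0845)^t    t·PV        t(t+1)·PV
  1       387.50       357.3075       357.3075         714.6150
  2       387.50       329.4675       658.9350       1,976.8051
  3     5,387.50     4,223.7540    12,671.2619      50,685.0478
  Σ                  4,910.5290    13,687.5045      53,376.4679
P = 4,910.5290.
Convexity = Σ t(t+1)·PV / [P·(1+y)²] = 53,376.4679 / (4,910.5290 × 1.176140) = 9.24192.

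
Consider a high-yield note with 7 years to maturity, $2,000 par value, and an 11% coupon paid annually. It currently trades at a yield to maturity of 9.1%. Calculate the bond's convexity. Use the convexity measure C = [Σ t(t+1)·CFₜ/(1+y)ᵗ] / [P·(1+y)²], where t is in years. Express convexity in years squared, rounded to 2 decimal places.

With y = 0.091:
  t   CF        PV=CF/(1+0.091)^t    t·PV        t(t+1)·PV
  1       220.00       201.6499       201.6499         403.2997
  2       220.00       184.8303       369.6606       1,108.9818
  3       220.00       169.4137       508.2410       2,032.9639
  4       220.00       155.2829       621.1317       3,105.6583
  5       220.00       142.3308       711.6541       4,269.9244
  6       220.00       130.4590       782.7542       5,479.2797
  7     2,220.00     1,206.6456     8,446.5189      67,572.1515
  Σ                  2,190.6122    11,641.6104      83,972.2594
P = 2,190.6122.
Convexity = Σ t(t+1)·PV / [P·(1+y)²] = 83,972.2594 / (2,190.6122 × 1.190281) = 32.20482.

32.20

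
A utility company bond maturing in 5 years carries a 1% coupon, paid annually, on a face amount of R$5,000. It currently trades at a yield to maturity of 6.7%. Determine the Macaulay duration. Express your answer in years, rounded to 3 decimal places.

Periodic yield y = 0.067. Discount each cash flow and weight by its year:
  t   CF        PV=CF/(1+0.067)^t    t·PV
  1        50.00        46.8604        46.8604
  2        50.00        43.9179        87.8357
  3        50.00        41.1601       123.4804
  4        50.00        38.5756       154.3023
  5     5,050.00     3,651.4830    18,257.4149
  Σ                  3,821.9969    18,669.8937
Price P = Σ PV = 3,821.9969.
Macaulay duration = Σ(t·PV) / P = 18,669.8937 / 3,821.9969 = 4.88485 years.

4.885 years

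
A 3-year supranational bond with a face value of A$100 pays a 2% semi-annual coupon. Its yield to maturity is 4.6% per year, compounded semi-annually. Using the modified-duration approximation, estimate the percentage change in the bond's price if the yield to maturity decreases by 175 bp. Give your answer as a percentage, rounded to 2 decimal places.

+5.00%

Periodic yield y = 0.023. Modified duration first:
  t   CF        PV=CF/(1+0.023)^t    t·PV
  1         1.00         0.9775         0.9775
  2         1.00         0.9555         1.9111
  3         1.00         0.9341         2.8022
  4         1.00         0.9131         3.6522
  5         1.00         0.8925         4.4626
  6       101.00        88.1186       528.7116
  Σ                     92.7913       542.5172
P = 92.7913; D_Mac = 5.84664 half-year periods = 2.92332 yrs; D_mod = 2.92332/(1+0.023) = 2.85759 yrs.
ΔP/P ≈ -D_mod · Δy = -2.85759 × (-0.0175) = +0.050008 = +5.0008%.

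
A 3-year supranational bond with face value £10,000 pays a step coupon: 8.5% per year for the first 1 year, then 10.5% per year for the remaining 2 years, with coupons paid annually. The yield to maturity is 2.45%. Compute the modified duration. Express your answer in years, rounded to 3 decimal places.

Periodic yield y = 0.0245. First find Macaulay duration:
  t   CF        PV=CF/(1+0.0245)^t    t·PV
  1       850.00       829.6730       829.6730
  2     1,050.00     1,000.3809     2,000.7617
  3    11,050.00    10,276.0543    30,828.1629
  Σ                 12,106.1082    33,658.5976
P = 12,106.1082; Macaulay duration = 33,658.5976 / 12,106.1082 = 2.78030 years.
Modified duration = D_Mac / (1 + y) = 2.78030 / 1.0245 = 2.71381 years.

2.714 years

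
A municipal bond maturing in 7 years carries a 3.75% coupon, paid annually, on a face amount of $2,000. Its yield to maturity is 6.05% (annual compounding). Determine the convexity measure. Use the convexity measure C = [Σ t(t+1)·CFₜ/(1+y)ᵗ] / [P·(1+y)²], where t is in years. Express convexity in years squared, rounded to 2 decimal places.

With y = 0.0605:
  t   CF        PV=CF/(1+0.0605)^t    t·PV        t(t+1)·PV
  1        75.00        70.7214        70.7214         141.4427
  2        75.00        66.6868       133.3736         400.1208
  3        75.00        62.8824       188.6473         754.5890
  4        75.00        59.2951       237.1803       1,185.9014
  5        75.00        55.9124       279.5618       1,677.3711
  6        75.00        52.7226       316.3359       2,214.3513
  7     2,075.00     1,375.4455     9,628.1186      77,024.9488
  Σ                  1,743.6662    10,853.9388      83,398.7251
P = 1,743.6662.
Convexity = Σ t(t+1)·PV / [P·(1+y)²] = 83,398.7251 / (1,743.6662 × 1.124660) = 42.52798.

42.53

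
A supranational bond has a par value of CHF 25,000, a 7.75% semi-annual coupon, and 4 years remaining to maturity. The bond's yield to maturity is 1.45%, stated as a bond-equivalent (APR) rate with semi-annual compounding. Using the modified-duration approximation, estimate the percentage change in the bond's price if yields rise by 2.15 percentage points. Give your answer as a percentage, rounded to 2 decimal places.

Periodic yield y = 0.00725. Modified duration first:
  t   CF        PV=CF/(1+0.00725)^t    t·PV
  1       968.75       961.7771       961.7771
  2       968.75       954.8544     1,909.7088
  3       968.75       947.9816     2,843.9447
  4       968.75       941.1582     3,764.6326
  5       968.75       934.3839     4,671.9194
  6       968.75       927.6584     5,565.9501
  7       968.75       920.9812     6,446.8687
  8    25,968.75    24,510.5376   196,084.3008
  Σ                 31,099.3323   222,249.1022
P = 31,099.3323; D_Mac = 7.14643 half-year periods = 3.57321 yrs; D_mod = 3.57321/(1+0.00725) = 3.54749 yrs.
ΔP/P ≈ -D_mod · Δy = -3.54749 × (+0.0215) = -0.076271 = -7.6271%.

-7.63%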